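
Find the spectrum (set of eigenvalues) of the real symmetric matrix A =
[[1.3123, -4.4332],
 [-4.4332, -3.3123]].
sigma(A) ≈ {-6, 4}

A is real symmetric, so its spectrum consists of real eigenvalues. Expanding the characteristic polynomial of the displayed matrix gives
  det(λ I - A) = p(λ) = λ^2 + (2)λ + (-24).
Solving p(λ) = 0 yields eigenvalues ≈ -6, 4. (A is shown rounded to 4 decimals, so these recover the underlying integer eigenvalues to within that precision.)
Verification: the trace of A = -2 equals the sum of eigenvalues -2, and det(A) ≈ -24.0000 matches the eigenvalue product -24.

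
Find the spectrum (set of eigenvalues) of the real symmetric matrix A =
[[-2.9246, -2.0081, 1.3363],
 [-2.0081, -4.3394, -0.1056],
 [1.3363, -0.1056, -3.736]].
sigma(A) ≈ {-6, -4, -1}

A is real symmetric, so its spectrum consists of real eigenvalues. Expanding the characteristic polynomial of the displayed matrix gives
  det(λ I - A) = p(λ) = λ^3 + (11)λ^2 + (34)λ + (24).
Solving p(λ) = 0 yields eigenvalues ≈ -6, -4, -1. (A is shown rounded to 4 decimals, so these recover the underlying integer eigenvalues to within that precision.)
Verification: the trace of A = -11 equals the sum of eigenvalues -11, and det(A) ≈ -24.0001 matches the eigenvalue product -24.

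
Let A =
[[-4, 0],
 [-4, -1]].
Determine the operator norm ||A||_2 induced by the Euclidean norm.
||A||_2 = sqrt((33 + sqrt(1025))/2) ≈ 5.7016 (= sqrt(largest eigenvalue of A^T A))

||A||_2 = sigma_max(A) = sqrt(lambda_max(A^T A)). Form the symmetric matrix M = A^T A =
[[32, 4],
 [4, 1]].
Its characteristic polynomial (trace, determinant of M give the coefficients) is
  p(λ) = det(λ I - M) = λ^2 - 33λ + 16.
For λ^2 - 33λ + 16 the discriminant is 1025. It is nonnegative but not a perfect square, so the roots are real and irrational: λ = (33 ± sqrt(1025))/2 ≈ 32.5078, 0.4922.
So the eigenvalues of A^T A are ≈ 0.4922, 32.5078 (all ≥ 0, as they must be for A^T A). The largest is λ_max = (33 + sqrt(1025))/2 ≈ 32.5078, hence ||A||_2 = sqrt(λ_max) = sqrt((33 + sqrt(1025))/2) ≈ 5.7016.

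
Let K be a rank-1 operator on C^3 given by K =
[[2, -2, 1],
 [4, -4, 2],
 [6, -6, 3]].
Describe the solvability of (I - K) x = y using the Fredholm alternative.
(I - K) is singular (det(I - K) = 0, i.e. 1 ∈ sigma(K)). (I - K) x = y is solvable iff y ⊥ ker((I - K)^*) = span{(2, -2, 1)}, i.e. iff 2y_1 - 2y_2 + y_3 = 0. When solvable, the solutions are x = y + c·(1, 2, 3), c arbitrary (ker(I - K) = span{(1, 2, 3)}, dimension 1).

K has rank 1, so it is an outer product K = u v^T: every row of K is a multiple of one row vector. Reading off the entries, u = (1, 2, 3) and v = (2, -2, 1) (row i of K equals u_i·v^T). A rank-one matrix u v^T satisfies K u = u (v·u) and kills the (2)-dimensional subspace v^⊥, so its characteristic polynomial is lambda^2 (lambda - v·u) with v·u = tr K = 1. Hence the eigenvalues of I - K are 1 (multiplicity 2) and 1 - (1) = 0, so det(I - K) = 0. (Direct check: I - K =
[[-1, 2, -1],
 [-4, 5, -2],
 [-6, 6, -2]]
has determinant 0.) So 1 is an eigenvalue of K and (I - K) is not invertible. The finite-dimensional Fredholm alternative says: either (I - K) is invertible, or ker(I - K) ≠ {0} and then range(I - K) = ker((I - K)^*)^⊥, with dim ker(I - K) = dim ker((I - K)^*). We are in the second case, so we need both kernels. Kernel of I - K: (I - K) u = u - u (v·u) = u - u = 0, so ker(I - K) = span{u} = span{(1, 2, 3)} (it is exactly 1-dimensional because rank(I - K) = 2). Kernel of the adjoint: K is real, so (I - K)^* = I - K^T = I - v u^T, and (I - v u^T) v = v - v (u·v) = 0; hence ker((I - K)^*) = span{v} = span{(2, -2, 1)}. Therefore (I - K) x = y is solvable iff <y, v> = 0, i.e. iff 2y_1 - 2y_2 + y_3 = 0. When this holds, K y = u (v·y) = 0, so (I - K) y = y and x = y is a particular solution; the full solution set is the line x = y + c·u = y + c·(1, 2, 3), c ∈ C.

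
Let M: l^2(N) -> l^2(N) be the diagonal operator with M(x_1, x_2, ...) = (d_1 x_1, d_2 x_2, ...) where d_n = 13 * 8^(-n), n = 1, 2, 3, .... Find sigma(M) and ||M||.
sigma(M) = {13 * 8^(-n) : n ≥ 1} ∪ {0}; ||M|| = 13/8

A bounded diagonal operator on l^2 with diagonal entries d_n has spectrum equal to the closure of {d_n : n ≥ 1}: every d_n is an eigenvalue (with eigenvector e_n), so {d_n} ⊂ sigma(M); the spectrum is closed, so its closure is too; and for lambda not in the closure, (M - lambda I) has bounded inverse (the diagonal entries 1/(d_n - lambda) are bounded). For our sequence d_n = 13 * 8^(-n), n = 1, 2, 3, ...:
  - {d_n} = {13 * 8^(-n) : n ≥ 1}; the only limit point is 0
  - closure = {13 * 8^(-n) : n ≥ 1} ∪ {0}
For the norm: a diagonal operator has ||M|| = sup_n |d_n|. Here d_n = 13 * 8^(-n) is positive and decreasing, so sup_n |d_n| = d_1 = 13/8. So ||M|| = 13/8.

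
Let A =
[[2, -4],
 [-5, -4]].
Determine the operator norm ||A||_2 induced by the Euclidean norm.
||A||_2 = sqrt((61 + sqrt(585))/2) ≈ 6.5264 (= sqrt(largest eigenvalue of A^T A))

||A||_2 = sigma_max(A) = sqrt(lambda_max(A^T A)). Form the symmetric matrix M = A^T A =
[[29, 12],
 [12, 32]].
Its characteristic polynomial (trace, determinant of M give the coefficients) is
  p(λ) = det(λ I - M) = λ^2 - 61λ + 784.
For λ^2 - 61λ + 784 the discriminant is 585. It is nonnegative but not a perfect square, so the roots are real and irrational: λ = (61 ± sqrt(585))/2 ≈ 42.5934, 18.4066.
So the eigenvalues of A^T A are ≈ 18.4066, 42.5934 (all ≥ 0, as they must be for A^T A). The largest is λ_max = (61 + sqrt(585))/2 ≈ 42.5934, hence ||A||_2 = sqrt(λ_max) = sqrt((61 + sqrt(585))/2) ≈ 6.5264.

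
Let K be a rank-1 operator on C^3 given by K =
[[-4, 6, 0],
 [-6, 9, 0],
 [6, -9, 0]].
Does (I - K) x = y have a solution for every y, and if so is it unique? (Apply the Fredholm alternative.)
(I - K) is invertible (det(I - K) = -4 ≠ 0), so for every y in C^3 the equation (I - K) x = y has a unique solution.

K has rank 1, so it is an outer product K = u v^T: every row of K is a multiple of one row vector. Reading off the entries, u = (2, 3, -3) and v = (-2, 3, 0) (row i of K equals u_i·v^T). A rank-one matrix u v^T satisfies K u = u (v·u) and kills the (2)-dimensional subspace v^⊥, so its characteristic polynomial is lambda^2 (lambda - v·u) with v·u = tr K = 5. Hence the eigenvalues of I - K are 1 (multiplicity 2) and 1 - (5) = -4, so det(I - K) = -4. (Direct check: I - K =
[[5, -6, 0],
 [6, -8, 0],
 [-6, 9, 1]]
has determinant -4.) The finite-dimensional Fredholm alternative says: either (I - K) is invertible, or ker(I - K) ≠ {0} and then range(I - K) = ker((I - K)^*)^⊥, with dim ker(I - K) = dim ker((I - K)^*). Since det(I - K) ≠ 0, 1 is not an eigenvalue of K and ker(I - K) = {0}, so we are in the first case: for every y there is a unique x = (I - K)^(-1) y. Explicitly, by the Sherman–Morrison formula, (I - u v^T)^(-1) = I + u v^T/(1 - v·u), i.e. (I - K)^(-1) = I + K/(-4).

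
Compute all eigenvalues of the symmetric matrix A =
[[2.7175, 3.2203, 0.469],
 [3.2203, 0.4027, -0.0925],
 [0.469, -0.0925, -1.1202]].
sigma(A) ≈ {-2, -1, 5}

A is real symmetric, so its spectrum consists of real eigenvalues. Expanding the characteristic polynomial of the displayed matrix gives
  det(λ I - A) = p(λ) = λ^3 + (-2)λ^2 + (-13)λ + (-10).
Solving p(λ) = 0 yields eigenvalues ≈ -2, -1, 5. (A is shown rounded to 4 decimals, so these recover the underlying integer eigenvalues to within that precision.)
Verification: the trace of A = 2 equals the sum of eigenvalues 2, and det(A) ≈ 9.9997 matches the eigenvalue product 10.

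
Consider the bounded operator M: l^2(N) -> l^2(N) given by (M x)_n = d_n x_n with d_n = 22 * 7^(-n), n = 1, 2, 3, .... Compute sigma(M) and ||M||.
sigma(M) = {22 * 7^(-n) : n ≥ 1} ∪ {0}; ||M|| = 22/7

A bounded diagonal operator on l^2 with diagonal entries d_n has spectrum equal to the closure of {d_n : n ≥ 1}: every d_n is an eigenvalue (with eigenvector e_n), so {d_n} ⊂ sigma(M); the spectrum is closed, so its closure is too; and for lambda not in the closure, (M - lambda I) has bounded inverse (the diagonal entries 1/(d_n - lambda) are bounded). For our sequence d_n = 22 * 7^(-n), n = 1, 2, 3, ...:
  - {d_n} = {22 * 7^(-n) : n ≥ 1}; the only limit point is 0
  - closure = {22 * 7^(-n) : n ≥ 1} ∪ {0}
For the norm: a diagonal operator has ||M|| = sup_n |d_n|. Here d_n = 22 * 7^(-n) is positive and decreasing, so sup_n |d_n| = d_1 = 22/7. So ||M|| = 22/7.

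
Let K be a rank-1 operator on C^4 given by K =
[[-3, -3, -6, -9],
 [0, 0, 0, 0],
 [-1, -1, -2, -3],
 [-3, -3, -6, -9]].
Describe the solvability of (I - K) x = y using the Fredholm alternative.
(I - K) is invertible (det(I - K) = 15 ≠ 0), so for every y in C^4 the equation (I - K) x = y has a unique solution.

K has rank 1, so it is an outer product K = u v^T: every row of K is a multiple of one row vector. Reading off the entries, u = (3, 0, 1, 3) and v = (-1, -1, -2, -3) (row i of K equals u_i·v^T). A rank-one matrix u v^T satisfies K u = u (v·u) and kills the (3)-dimensional subspace v^⊥, so its characteristic polynomial is lambda^3 (lambda - v·u) with v·u = tr K = -14. Hence the eigenvalues of I - K are 1 (multiplicity 3) and 1 - (-14) = 15, so det(I - K) = 15. (Direct check: I - K =
[[4, 3, 6, 9],
 [0, 1, 0, 0],
 [1, 1, 3, 3],
 [3, 3, 6, 10]]
has determinant 15.) The finite-dimensional Fredholm alternative says: either (I - K) is invertible, or ker(I - K) ≠ {0} and then range(I - K) = ker((I - K)^*)^⊥, with dim ker(I - K) = dim ker((I - K)^*). Since det(I - K) ≠ 0, 1 is not an eigenvalue of K and ker(I - K) = {0}, so we are in the first case: for every y there is a unique x = (I - K)^(-1) y. Explicitly, by the Sherman–Morrison formula, (I - u v^T)^(-1) = I + u v^T/(1 - v·u), i.e. (I - K)^(-1) = I + K/(15).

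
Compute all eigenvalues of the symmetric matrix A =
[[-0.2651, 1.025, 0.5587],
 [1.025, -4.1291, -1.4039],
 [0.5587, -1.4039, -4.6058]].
sigma(A) ≈ {-6, -3, 0}

A is real symmetric, so its spectrum consists of real eigenvalues. Expanding the characteristic polynomial of the displayed matrix gives
  det(λ I - A) = p(λ) = λ^3 + (9)λ^2 + (18)λ + (0).
Solving p(λ) = 0 yields eigenvalues ≈ -6, -3, 0. (A is shown rounded to 4 decimals, so these recover the underlying integer eigenvalues to within that precision.)
Verification: the trace of A = -9 equals the sum of eigenvalues -9, and det(A) ≈ 0.0008 matches the eigenvalue product 0.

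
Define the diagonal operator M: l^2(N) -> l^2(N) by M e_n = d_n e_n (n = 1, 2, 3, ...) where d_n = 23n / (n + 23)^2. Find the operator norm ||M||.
||M|| = 1/4 (attained at n = 23)

For M diagonal, ||M|| = sup_n |d_n|. Treat f(x) = 23x / (x + 23)^2 for real x > 0. By the quotient rule, f'(x) = 23(23 - x)/(x + 23)^3, which is positive for x < 23 and negative for x > 23. So f has a unique maximum at x = 23, and since 23 is a positive integer, the supremum over n ≥ 1 is attained at n = 23: d_23 = 23·23/(23 + 23)^2 = 23·23/2116 = 1/4. Hence ||M|| = 1/4.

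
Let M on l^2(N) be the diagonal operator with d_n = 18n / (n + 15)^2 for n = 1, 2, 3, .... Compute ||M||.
||M|| = 3/10 (attained at n = 15)

For M diagonal, ||M|| = sup_n |d_n|. Treat f(x) = 18x / (x + 15)^2 for real x > 0. By the quotient rule, f'(x) = 18(15 - x)/(x + 15)^3, which is positive for x < 15 and negative for x > 15. So f has a unique maximum at x = 15, and since 15 is a positive integer, the supremum over n ≥ 1 is attained at n = 15: d_15 = 18·15/(15 + 15)^2 = 18·15/900 = 3/10. Hence ||M|| = 3/10.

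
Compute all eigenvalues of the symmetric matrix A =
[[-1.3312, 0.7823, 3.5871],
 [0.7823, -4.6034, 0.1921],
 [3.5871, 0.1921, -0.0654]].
sigma(A) ≈ {-5, -4, 3}

A is real symmetric, so its spectrum consists of real eigenvalues. Expanding the characteristic polynomial of the displayed matrix gives
  det(λ I - A) = p(λ) = λ^3 + (6)λ^2 + (-7)λ + (-60).
Solving p(λ) = 0 yields eigenvalues ≈ -5, -4, 3. (A is shown rounded to 4 decimals, so these recover the underlying integer eigenvalues to within that precision.)
Verification: the trace of A = -6 equals the sum of eigenvalues -6, and det(A) ≈ 59.9998 matches the eigenvalue product 60.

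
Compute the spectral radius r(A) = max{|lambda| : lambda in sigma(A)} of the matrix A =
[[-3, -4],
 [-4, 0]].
r(A) = (3 + sqrt(73))/2 ≈ 5.772

The eigenvalues of A are the roots of its characteristic polynomial. With M = A (coefficients from the trace and determinant):
  p(λ) = det(λ I - M) = λ^2 + 3λ - 16.
For λ^2 + 3λ - 16 the discriminant is 73. It is nonnegative but not a perfect square, so the roots are real and irrational: λ = (-3 ± sqrt(73))/2 ≈ 2.772, -5.772.
Thus the eigenvalues (to 4 decimals) are 2.772 (modulus 2.772); -5.772 (modulus 5.772). The spectral radius is the largest modulus: r(A) = (3 + sqrt(73))/2 ≈ 5.772. (Cross-check: r(A) ≤ ||A||_2 ≈ 5.772; equality holds whenever A is normal, though it can also hold for some non-normal A.)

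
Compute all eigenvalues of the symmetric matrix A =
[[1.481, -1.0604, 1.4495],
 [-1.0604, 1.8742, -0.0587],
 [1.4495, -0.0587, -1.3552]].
sigma(A) ≈ {-2, 1, 3}

A is real symmetric, so its spectrum consists of real eigenvalues. Expanding the characteristic polynomial of the displayed matrix gives
  det(λ I - A) = p(λ) = λ^3 + (-2)λ^2 + (-5)λ + (6).
Solving p(λ) = 0 yields eigenvalues ≈ -2, 1, 3. (A is shown rounded to 4 decimals, so these recover the underlying integer eigenvalues to within that precision.)
Verification: the trace of A = 2 equals the sum of eigenvalues 2, and det(A) ≈ -6.0002 matches the eigenvalue product -6.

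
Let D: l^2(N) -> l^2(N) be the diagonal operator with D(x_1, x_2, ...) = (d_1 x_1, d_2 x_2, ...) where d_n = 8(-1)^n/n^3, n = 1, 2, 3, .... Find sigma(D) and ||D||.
sigma(D) = {8(-1)^n/n^3 : n ≥ 1} ∪ {0}; ||D|| = 8

A bounded diagonal operator on l^2 with diagonal entries d_n has spectrum equal to the closure of {d_n : n ≥ 1}: every d_n is an eigenvalue (with eigenvector e_n), so {d_n} ⊂ sigma(D); the spectrum is closed, so its closure is too; and for lambda not in the closure, (D - lambda I) has bounded inverse (the diagonal entries 1/(d_n - lambda) are bounded). For our sequence d_n = 8(-1)^n/n^3, n = 1, 2, 3, ...:
  - {d_n} = {8(-1)^n/n^3 : n ≥ 1}; the only limit point is 0
  - closure = {8(-1)^n/n^3 : n ≥ 1} ∪ {0}
For the norm: a diagonal operator has ||D|| = sup_n |d_n|. Here |d_n| = 8/n^3 is decreasing, so sup_n |d_n| = |d_1| = 8. So ||D|| = 8.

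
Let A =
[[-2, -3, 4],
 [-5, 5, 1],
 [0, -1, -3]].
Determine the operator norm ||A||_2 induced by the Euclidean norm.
||A||_2 ≈ 7.2476 (= sqrt(largest eigenvalue of A^T A))

||A||_2 = sigma_max(A) = sqrt(lambda_max(A^T A)). Form the symmetric matrix M = A^T A =
[[29, -19, -13],
 [-19, 35, -4],
 [-13, -4, 26]].
Its characteristic polynomial (trace, sum of principal 2x2 minors, determinant of M give the coefficients) is
  p(λ) = det(λ I - M) = λ^3 - 90λ^2 + 2133λ - 8649.
No integer candidate from the rational root theorem (±divisors of 8649) is a root, so the roots are irrational. The cubic discriminant is Δ = 680583465 > 0, so there are three distinct real roots. p(5) = -109 and p(6) = 1125 have opposite signs, so a root lies in (5, 6); Newton's method refines it to λ ≈ 5.0837. p(32) = 215 and p(33) = -333 have opposite signs, so a root lies in (32, 33); Newton's method refines it to λ ≈ 32.3891. p(52) = -485 and p(53) = 467 have opposite signs, so a root lies in (52, 53); Newton's method refines it to λ ≈ 52.5271. Check (Vieta): the three roots sum to 90, matching tr M = 90.
So the eigenvalues of A^T A are ≈ 5.0837, 32.3891, 52.5271 (all ≥ 0, as they must be for A^T A). The largest is λ_max ≈ 52.5271, hence ||A||_2 = sqrt(λ_max) ≈ 7.2476.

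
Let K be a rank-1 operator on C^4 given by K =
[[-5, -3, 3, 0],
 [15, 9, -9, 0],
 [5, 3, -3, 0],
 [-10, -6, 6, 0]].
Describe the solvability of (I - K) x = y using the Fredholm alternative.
(I - K) is singular (det(I - K) = 0, i.e. 1 ∈ sigma(K)). (I - K) x = y is solvable iff y ⊥ ker((I - K)^*) = span{(-5, -3, 3, 0)}, i.e. iff -5y_1 - 3y_2 + 3y_3 = 0. When solvable, the solutions are x = y + c·(1, -3, -1, 2), c arbitrary (ker(I - K) = span{(1, -3, -1, 2)}, dimension 1).

K has rank 1, so it is an outer product K = u v^T: every row of K is a multiple of one row vector. Reading off the entries, u = (1, -3, -1, 2) and v = (-5, -3, 3, 0) (row i of K equals u_i·v^T). A rank-one matrix u v^T satisfies K u = u (v·u) and kills the (3)-dimensional subspace v^⊥, so its characteristic polynomial is lambda^3 (lambda - v·u) with v·u = tr K = 1. Hence the eigenvalues of I - K are 1 (multiplicity 3) and 1 - (1) = 0, so det(I - K) = 0. (Direct check: I - K =
[[6, 3, -3, 0],
 [-15, -8, 9, 0],
 [-5, -3, 4, 0],
 [10, 6, -6, 1]]
has determinant 0.) So 1 is an eigenvalue of K and (I - K) is not invertible. The finite-dimensional Fredholm alternative says: either (I - K) is invertible, or ker(I - K) ≠ {0} and then range(I - K) = ker((I - K)^*)^⊥, with dim ker(I - K) = dim ker((I - K)^*). We are in the second case, so we need both kernels. Kernel of I - K: (I - K) u = u - u (v·u) = u - u = 0, so ker(I - K) = span{u} = span{(1, -3, -1, 2)} (it is exactly 1-dimensional because rank(I - K) = 3). Kernel of the adjoint: K is real, so (I - K)^* = I - K^T = I - v u^T, and (I - v u^T) v = v - v (u·v) = 0; hence ker((I - K)^*) = span{v} = span{(-5, -3, 3, 0)}. Therefore (I - K) x = y is solvable iff <y, v> = 0, i.e. iff -5y_1 - 3y_2 + 3y_3 = 0. When this holds, K y = u (v·y) = 0, so (I - K) y = y and x = y is a particular solution; the full solution set is the line x = y + c·u = y + c·(1, -3, -1, 2), c ∈ C.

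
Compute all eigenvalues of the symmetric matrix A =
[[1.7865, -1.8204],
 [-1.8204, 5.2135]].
sigma(A) ≈ {1, 6}

A is real symmetric, so its spectrum consists of real eigenvalues. Expanding the characteristic polynomial of the displayed matrix gives
  det(λ I - A) = p(λ) = λ^2 + (-7)λ + (6).
Solving p(λ) = 0 yields eigenvalues ≈ 1, 6. (A is shown rounded to 4 decimals, so these recover the underlying integer eigenvalues to within that precision.)
Verification: the trace of A = 7 equals the sum of eigenvalues 7, and det(A) ≈ 6.0001 matches the eigenvalue product 6.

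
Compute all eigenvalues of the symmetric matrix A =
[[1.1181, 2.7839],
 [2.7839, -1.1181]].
sigma(A) ≈ {-3, 3}

A is real symmetric, so its spectrum consists of real eigenvalues. Expanding the characteristic polynomial of the displayed matrix gives
  det(λ I - A) = p(λ) = λ^2 + (0)λ + (-9).
Solving p(λ) = 0 yields eigenvalues ≈ -3, 3. (A is shown rounded to 4 decimals, so these recover the underlying integer eigenvalues to within that precision.)
Verification: the trace of A = 0 equals the sum of eigenvalues 0, and det(A) ≈ -9.0002 matches the eigenvalue product -9.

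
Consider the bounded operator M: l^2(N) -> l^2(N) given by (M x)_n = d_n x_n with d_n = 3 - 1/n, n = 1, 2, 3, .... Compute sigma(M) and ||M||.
sigma(M) = {3 - 1/n : n ≥ 1} ∪ {3}; ||M|| = 3

A bounded diagonal operator on l^2 with diagonal entries d_n has spectrum equal to the closure of {d_n : n ≥ 1}: every d_n is an eigenvalue (with eigenvector e_n), so {d_n} ⊂ sigma(M); the spectrum is closed, so its closure is too; and for lambda not in the closure, (M - lambda I) has bounded inverse (the diagonal entries 1/(d_n - lambda) are bounded). For our sequence d_n = 3 - 1/n, n = 1, 2, 3, ...:
  - {d_n} = {3 - 1/n : n ≥ 1}; the only limit point is 3
  - closure = {3 - 1/n : n ≥ 1} ∪ {3}
For the norm: a diagonal operator has ||M|| = sup_n |d_n|. Here d_n = 3 - 1/n increases monotonically from d_1 = 2 toward 3, with all terms in [2, 3); so sup_n |d_n| = 3 (the supremum is the limit, not attained). So ||M|| = 3.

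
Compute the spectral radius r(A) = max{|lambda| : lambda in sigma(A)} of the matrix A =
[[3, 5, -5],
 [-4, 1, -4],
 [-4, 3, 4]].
r(A) = 8

The eigenvalues of A are the roots of its characteristic polynomial. With M = A (coefficients from the trace, the sum of principal 2x2 minors, and det A):
  p(λ) = det(λ I - M) = λ^3 - 8λ^2 + 31λ - 248.
By the rational root theorem any rational root is an integer divisor of 248. Testing λ = 8: p(8) = 512 - 512 + 248 - 248 = 0, so λ = 8 is a root. Dividing out (λ - 8) leaves p(λ) = (λ - 8)(λ^2 + 31). For λ^2 + 31 the discriminant is -124. It is negative, so the roots are the complex-conjugate pair λ = 0 ± (sqrt(124)/2) i ≈ 0 ± 5.5678i. For a conjugate pair the product of the roots equals the constant term, so |λ|^2 = 31 and |λ| = sqrt(31) ≈ 5.5678.
Thus the eigenvalues (to 4 decimals) are 0 ± 5.5678i (modulus 5.5678); 8 (modulus 8). The spectral radius is the largest modulus: r(A) = 8. (Cross-check: r(A) ≤ ||A||_2 ≈ 8.4702; equality holds whenever A is normal, though it can also hold for some non-normal A.)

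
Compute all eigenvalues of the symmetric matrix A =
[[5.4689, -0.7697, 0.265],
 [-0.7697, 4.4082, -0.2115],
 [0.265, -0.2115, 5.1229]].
sigma(A) ≈ {4, 5, 6}

A is real symmetric, so its spectrum consists of real eigenvalues. Expanding the characteristic polynomial of the displayed matrix gives
  det(λ I - A) = p(λ) = λ^3 + (-15)λ^2 + (74)λ + (-120).
Solving p(λ) = 0 yields eigenvalues ≈ 4, 5, 6. (A is shown rounded to 4 decimals, so these recover the underlying integer eigenvalues to within that precision.)
Verification: the trace of A = 15 equals the sum of eigenvalues 15, and det(A) ≈ 120.0000 matches the eigenvalue product 120.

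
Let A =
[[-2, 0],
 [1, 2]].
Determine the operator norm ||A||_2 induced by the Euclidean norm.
||A||_2 = sqrt((9 + sqrt(17))/2) ≈ 2.5616 (= sqrt(largest eigenvalue of A^T A))

||A||_2 = sigma_max(A) = sqrt(lambda_max(A^T A)). Form the symmetric matrix M = A^T A =
[[5, 2],
 [2, 4]].
Its characteristic polynomial (trace, determinant of M give the coefficients) is
  p(λ) = det(λ I - M) = λ^2 - 9λ + 16.
For λ^2 - 9λ + 16 the discriminant is 17. It is nonnegative but not a perfect square, so the roots are real and irrational: λ = (9 ± sqrt(17))/2 ≈ 6.5616, 2.4384.
So the eigenvalues of A^T A are ≈ 2.4384, 6.5616 (all ≥ 0, as they must be for A^T A). The largest is λ_max = (9 + sqrt(17))/2 ≈ 6.5616, hence ||A||_2 = sqrt(λ_max) = sqrt((9 + sqrt(17))/2) ≈ 2.5616.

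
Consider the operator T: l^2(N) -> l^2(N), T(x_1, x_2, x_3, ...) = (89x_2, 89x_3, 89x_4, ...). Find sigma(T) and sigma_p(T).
sigma(T) = closed disk {z in C : |z| ≤ 89}; sigma_p(T) = open disk {z in C : |z| < 89}

Note T = 89·V where V is the unit left shift (V x)_k = x_{k+1}; so sigma(T) = 89·sigma(V) and ||T|| = 89||V||. ||T x||^2 = 7921sum_{k≥2} |x_k|^2 ≤ 7921||x||^2, with equality on {x : x_1 = 0}, so ||T|| = 89. For any lambda with |lambda| < 89, set r = lambda/89 (|r| < 1); the vector x = (1, r, r^2, ...) is in l^2 and satisfies T x = 89(r, r^2, ...) = lambda x, so lambda is an eigenvalue. On the boundary |lambda| = 89 the geometric series diverges, so no l^2 eigenvector exists, but these lambda lie in the approximate point spectrum. Hence sigma(T) is the closed disk of radius 89 and sigma_p(T) is the open disk.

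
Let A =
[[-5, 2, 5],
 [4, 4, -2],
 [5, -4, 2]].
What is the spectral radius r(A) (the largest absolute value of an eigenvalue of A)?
r(A) ≈ 8.8609

The eigenvalues of A are the roots of its characteristic polynomial. With M = A (coefficients from the trace, the sum of principal 2x2 minors, and det A):
  p(λ) = det(λ I - M) = λ^3 - λ^2 - 63λ + 216.
No integer candidate from the rational root theorem (±divisors of 216) is a root, so the roots are irrational. The cubic discriminant is Δ = -9747 < 0, so there is one real root and a complex-conjugate pair. p(-9) = -27 and p(-8) = 144 have opposite signs, so a root lies in (-9, -8); Newton's method refines it to λ ≈ -8.8609. Dividing out (λ - (-8.8609)) leaves approximately λ^2 - 9.8609λ + 24.3767. For λ^2 - 9.8609λ + 24.3767 the discriminant is -0.2692. It is negative, so the remaining roots are the complex-conjugate pair λ ≈ 4.9305 ± 0.2594i. Their product equals the constant term, so |λ|^2 ≈ 24.3767 and |λ| ≈ 4.9373.
Thus the eigenvalues (to 4 decimals) are -8.8609 (modulus 8.8609); 4.9305 ± 0.2594i (modulus 4.9373). The spectral radius is the largest modulus: r(A) ≈ 8.8609. (Cross-check: r(A) ≤ ||A||_2 ≈ 8.9481; equality holds whenever A is normal, though it can also hold for some non-normal A.)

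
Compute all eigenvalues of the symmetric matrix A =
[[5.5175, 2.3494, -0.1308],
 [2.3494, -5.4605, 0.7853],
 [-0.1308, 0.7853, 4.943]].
sigma(A) ≈ {-6, 5, 6}

A is real symmetric, so its spectrum consists of real eigenvalues. Expanding the characteristic polynomial of the displayed matrix gives
  det(λ I - A) = p(λ) = λ^3 + (-5)λ^2 + (-36)λ + (180).
Solving p(λ) = 0 yields eigenvalues ≈ -6, 5, 6. (A is shown rounded to 4 decimals, so these recover the underlying integer eigenvalues to within that precision.)
Verification: the trace of A = 5 equals the sum of eigenvalues 5, and det(A) ≈ -179.9999 matches the eigenvalue product -180.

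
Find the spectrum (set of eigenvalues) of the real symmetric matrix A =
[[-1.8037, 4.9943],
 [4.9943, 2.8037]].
sigma(A) ≈ {-5, 6}

A is real symmetric, so its spectrum consists of real eigenvalues. Expanding the characteristic polynomial of the displayed matrix gives
  det(λ I - A) = p(λ) = λ^2 + (-1)λ + (-30).
Solving p(λ) = 0 yields eigenvalues ≈ -5, 6. (A is shown rounded to 4 decimals, so these recover the underlying integer eigenvalues to within that precision.)
Verification: the trace of A = 1 equals the sum of eigenvalues 1, and det(A) ≈ -30.0001 matches the eigenvalue product -30.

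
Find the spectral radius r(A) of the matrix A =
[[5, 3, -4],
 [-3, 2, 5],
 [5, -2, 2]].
r(A) ≈ 6.5463

The eigenvalues of A are the roots of its characteristic polynomial. With M = A (coefficients from the trace, the sum of principal 2x2 minors, and det A):
  p(λ) = det(λ I - M) = λ^3 - 9λ^2 + 63λ - 179.
No integer candidate from the rational root theorem (±divisors of 179) is a root, so the roots are irrational. The cubic discriminant is Δ = -238896 < 0, so there is one real root and a complex-conjugate pair. p(4) = -7 and p(5) = 36 have opposite signs, so a root lies in (4, 5); Newton's method refines it to λ ≈ 4.1769. Dividing out (λ - (4.1769)) leaves approximately λ^2 - 4.8231λ + 42.8544. For λ^2 - 4.8231λ + 42.8544 the discriminant is -148.1555. It is negative, so the remaining roots are the complex-conjugate pair λ ≈ 2.4115 ± 6.086i. Their product equals the constant term, so |λ|^2 ≈ 42.8544 and |λ| ≈ 6.5463.
Thus the eigenvalues (to 4 decimals) are 4.1769 (modulus 4.1769); 2.4115 ± 6.086i (modulus 6.5463). The spectral radius is the largest modulus: r(A) ≈ 6.5463. (Cross-check: r(A) ≤ ||A||_2 ≈ 8.8371; equality holds whenever A is normal, though it can also hold for some non-normal A.)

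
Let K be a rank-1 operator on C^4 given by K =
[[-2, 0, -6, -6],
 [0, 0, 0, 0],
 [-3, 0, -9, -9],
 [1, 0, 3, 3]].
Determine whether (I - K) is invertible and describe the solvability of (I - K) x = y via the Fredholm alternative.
(I - K) is invertible (det(I - K) = 9 ≠ 0), so for every y in C^4 the equation (I - K) x = y has a unique solution.

K has rank 1, so it is an outer product K = u v^T: every row of K is a multiple of one row vector. Reading off the entries, u = (2, 0, 3, -1) and v = (-1, 0, -3, -3) (row i of K equals u_i·v^T). A rank-one matrix u v^T satisfies K u = u (v·u) and kills the (3)-dimensional subspace v^⊥, so its characteristic polynomial is lambda^3 (lambda - v·u) with v·u = tr K = -8. Hence the eigenvalues of I - K are 1 (multiplicity 3) and 1 - (-8) = 9, so det(I - K) = 9. (Direct check: I - K =
[[3, 0, 6, 6],
 [0, 1, 0, 0],
 [3, 0, 10, 9],
 [-1, 0, -3, -2]]
has determinant 9.) The finite-dimensional Fredholm alternative says: either (I - K) is invertible, or ker(I - K) ≠ {0} and then range(I - K) = ker((I - K)^*)^⊥, with dim ker(I - K) = dim ker((I - K)^*). Since det(I - K) ≠ 0, 1 is not an eigenvalue of K and ker(I - K) = {0}, so we are in the first case: for every y there is a unique x = (I - K)^(-1) y. Explicitly, by the Sherman–Morrison formula, (I - u v^T)^(-1) = I + u v^T/(1 - v·u), i.e. (I - K)^(-1) = I + K/(9).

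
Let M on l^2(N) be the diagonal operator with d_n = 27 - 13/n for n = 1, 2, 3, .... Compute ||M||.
||M|| = 27

For a diagonal operator on l^2 with entries d_n, ||M|| = sup_n |d_n|. Here d_1 = 14, d_2 = 41/2, ..., and d_n = 27 - 13/n increases monotonically toward 27. All terms lie in [14, 27), so |d_n| = d_n and the supremum is the limit 27, which is not attained by any individual d_n. Hence ||M|| = 27.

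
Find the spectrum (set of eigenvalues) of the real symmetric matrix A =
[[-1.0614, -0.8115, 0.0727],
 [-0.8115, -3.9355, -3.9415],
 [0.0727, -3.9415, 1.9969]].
sigma(A) ≈ {-6, -1, 4}

A is real symmetric, so its spectrum consists of real eigenvalues. Expanding the characteristic polynomial of the displayed matrix gives
  det(λ I - A) = p(λ) = λ^3 + (3)λ^2 + (-22)λ + (-24.0015).
Solving p(λ) = 0 yields eigenvalues ≈ -6, -1, 4. (A is shown rounded to 4 decimals, so these recover the underlying integer eigenvalues to within that precision.)
Verification: the trace of A = -3 equals the sum of eigenvalues -3, and det(A) ≈ 24.0015 matches the eigenvalue product 24.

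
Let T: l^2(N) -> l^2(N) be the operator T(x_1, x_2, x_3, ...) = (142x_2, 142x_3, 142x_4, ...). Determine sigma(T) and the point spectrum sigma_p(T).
sigma(T) = closed disk {z in C : |z| ≤ 142}; sigma_p(T) = open disk {z in C : |z| < 142}

Note T = 142·V where V is the unit left shift (V x)_k = x_{k+1}; so sigma(T) = 142·sigma(V) and ||T|| = 142||V||. ||T x||^2 = 20164sum_{k≥2} |x_k|^2 ≤ 20164||x||^2, with equality on {x : x_1 = 0}, so ||T|| = 142. For any lambda with |lambda| < 142, set r = lambda/142 (|r| < 1); the vector x = (1, r, r^2, ...) is in l^2 and satisfies T x = 142(r, r^2, ...) = lambda x, so lambda is an eigenvalue. On the boundary |lambda| = 142 the geometric series diverges, so no l^2 eigenvector exists, but these lambda lie in the approximate point spectrum. Hence sigma(T) is the closed disk of radius 142 and sigma_p(T) is the open disk.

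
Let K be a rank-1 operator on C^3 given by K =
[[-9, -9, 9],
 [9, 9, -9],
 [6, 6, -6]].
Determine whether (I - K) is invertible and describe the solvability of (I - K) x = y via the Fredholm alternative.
(I - K) is invertible (det(I - K) = 7 ≠ 0), so for every y in C^3 the equation (I - K) x = y has a unique solution.

K has rank 1, so it is an outer product K = u v^T: every row of K is a multiple of one row vector. Reading off the entries, u = (3, -3, -2) and v = (-3, -3, 3) (row i of K equals u_i·v^T). A rank-one matrix u v^T satisfies K u = u (v·u) and kills the (2)-dimensional subspace v^⊥, so its characteristic polynomial is lambda^2 (lambda - v·u) with v·u = tr K = -6. Hence the eigenvalues of I - K are 1 (multiplicity 2) and 1 - (-6) = 7, so det(I - K) = 7. (Direct check: I - K =
[[10, 9, -9],
 [-9, -8, 9],
 [-6, -6, 7]]
has determinant 7.) The finite-dimensional Fredholm alternative says: either (I - K) is invertible, or ker(I - K) ≠ {0} and then range(I - K) = ker((I - K)^*)^⊥, with dim ker(I - K) = dim ker((I - K)^*). Since det(I - K) ≠ 0, 1 is not an eigenvalue of K and ker(I - K) = {0}, so we are in the first case: for every y there is a unique x = (I - K)^(-1) y. Explicitly, by the Sherman–Morrison formula, (I - u v^T)^(-1) = I + u v^T/(1 - v·u), i.e. (I - K)^(-1) = I + K/(7).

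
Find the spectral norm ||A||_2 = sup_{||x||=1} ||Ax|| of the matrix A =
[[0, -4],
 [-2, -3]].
||A||_2 = sqrt((29 + sqrt(585))/2) ≈ 5.1569 (= sqrt(largest eigenvalue of A^T A))

||A||_2 = sigma_max(A) = sqrt(lambda_max(A^T A)). Form the symmetric matrix M = A^T A =
[[4, 6],
 [6, 25]].
Its characteristic polynomial (trace, determinant of M give the coefficients) is
  p(λ) = det(λ I - M) = λ^2 - 29λ + 64.
For λ^2 - 29λ + 64 the discriminant is 585. It is nonnegative but not a perfect square, so the roots are real and irrational: λ = (29 ± sqrt(585))/2 ≈ 26.5934, 2.4066.
So the eigenvalues of A^T A are ≈ 2.4066, 26.5934 (all ≥ 0, as they must be for A^T A). The largest is λ_max = (29 + sqrt(585))/2 ≈ 26.5934, hence ||A||_2 = sqrt(λ_max) = sqrt((29 + sqrt(585))/2) ≈ 5.1569.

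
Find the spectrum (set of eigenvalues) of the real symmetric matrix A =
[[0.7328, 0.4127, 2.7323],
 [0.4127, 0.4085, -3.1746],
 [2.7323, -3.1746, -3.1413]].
sigma(A) ≈ {-6, 1, 3}

A is real symmetric, so its spectrum consists of real eigenvalues. Expanding the characteristic polynomial of the displayed matrix gives
  det(λ I - A) = p(λ) = λ^3 + (2)λ^2 + (-21)λ + (18).
Solving p(λ) = 0 yields eigenvalues ≈ -6, 1, 3. (A is shown rounded to 4 decimals, so these recover the underlying integer eigenvalues to within that precision.)
Verification: the trace of A = -2 equals the sum of eigenvalues -2, and det(A) ≈ -17.9997 matches the eigenvalue product -18.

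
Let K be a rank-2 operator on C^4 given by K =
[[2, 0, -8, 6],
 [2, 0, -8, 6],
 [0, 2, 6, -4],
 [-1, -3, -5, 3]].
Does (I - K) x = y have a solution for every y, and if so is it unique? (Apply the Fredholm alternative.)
(I - K) is invertible (det(I - K) = 46 ≠ 0), so for every y in C^4 the equation (I - K) x = y has a unique solution.

K has rank 2 and factors as K = U V^T = u1 v1^T + u2 v2^T with u1 = (2, 2, -2, 2), v1 = (0, -1, -3, 2), u2 = (2, 2, 0, -1), v2 = (1, 1, -1, 1) (multiplying out reproduces the displayed K). The nonzero eigenvalues of U V^T coincide with those of the 2 x 2 matrix G = V^T U = [[v1·u1, v1·u2], [v2·u1, v2·u2]] = [[8, -4], [8, 3]], and by the Sylvester determinant identity det(I_4 - U V^T) = det(I_2 - V^T U) = det([[-7, 4], [-8, -2]]) = (-7)(-2) - (4)(-8) = 46. (Direct check: I - K =
[[-1, 0, 8, -6],
 [-2, 1, 8, -6],
 [0, -2, -5, 4],
 [1, 3, 5, -2]]
has determinant 46.) The finite-dimensional Fredholm alternative says: either (I - K) is invertible, or ker(I - K) ≠ {0} and then range(I - K) = ker((I - K)^*)^⊥, with dim ker(I - K) = dim ker((I - K)^*). Since det(I - K) ≠ 0, 1 is not an eigenvalue of K and ker(I - K) = {0}, so we are in the first case: for every y there is a unique x = (I - K)^(-1) y. (Explicitly, by the Woodbury identity, (I - U V^T)^(-1) = I + U (I_2 - G)^(-1) V^T.)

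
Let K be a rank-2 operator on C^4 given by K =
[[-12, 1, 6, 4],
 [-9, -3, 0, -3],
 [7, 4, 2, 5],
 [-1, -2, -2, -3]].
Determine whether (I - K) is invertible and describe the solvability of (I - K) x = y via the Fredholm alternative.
(I - K) is invertible (det(I - K) = 37 ≠ 0), so for every y in C^4 the equation (I - K) x = y has a unique solution.

K has rank 2 and factors as K = U V^T = u1 v1^T + u2 v2^T with u1 = (3, 0, 1, -1), v1 = (-2, 1, 2, 2), u2 = (2, 3, -3, 1), v2 = (-3, -1, 0, -1) (multiplying out reproduces the displayed K). The nonzero eigenvalues of U V^T coincide with those of the 2 x 2 matrix G = V^T U = [[v1·u1, v1·u2], [v2·u1, v2·u2]] = [[-6, -5], [-8, -10]], and by the Sylvester determinant identity det(I_4 - U V^T) = det(I_2 - V^T U) = det([[7, 5], [8, 11]]) = (7)(11) - (5)(8) = 37. (Direct check: I - K =
[[13, -1, -6, -4],
 [9, 4, 0, 3],
 [-7, -4, -1, -5],
 [1, 2, 2, 4]]
has determinant 37.) The finite-dimensional Fredholm alternative says: either (I - K) is invertible, or ker(I - K) ≠ {0} and then range(I - K) = ker((I - K)^*)^⊥, with dim ker(I - K) = dim ker((I - K)^*). Since det(I - K) ≠ 0, 1 is not an eigenvalue of K and ker(I - K) = {0}, so we are in the first case: for every y there is a unique x = (I - K)^(-1) y. (Explicitly, by the Woodbury identity, (I - U V^T)^(-1) = I + U (I_2 - G)^(-1) V^T.)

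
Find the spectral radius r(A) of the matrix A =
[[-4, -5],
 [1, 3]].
r(A) = (1 + sqrt(29))/2 ≈ 3.1926

The eigenvalues of A are the roots of its characteristic polynomial. With M = A (coefficients from the trace and determinant):
  p(λ) = det(λ I - M) = λ^2 + λ - 7.
For λ^2 + λ - 7 the discriminant is 29. It is nonnegative but not a perfect square, so the roots are real and irrational: λ = (-1 ± sqrt(29))/2 ≈ 2.1926, -3.1926.
Thus the eigenvalues (to 4 decimals) are 2.1926 (modulus 2.1926); -3.1926 (modulus 3.1926). The spectral radius is the largest modulus: r(A) = (1 + sqrt(29))/2 ≈ 3.1926. (Cross-check: r(A) ≤ ||A||_2 ≈ 7.0725; equality holds whenever A is normal, though it can also hold for some non-normal A.)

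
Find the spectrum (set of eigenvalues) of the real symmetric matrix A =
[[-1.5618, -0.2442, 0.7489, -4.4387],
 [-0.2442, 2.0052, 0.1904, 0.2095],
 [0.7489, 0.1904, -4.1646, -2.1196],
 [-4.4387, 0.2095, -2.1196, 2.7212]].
sigma(A) ≈ {-5, -4, 2, 6}

A is real symmetric, so its spectrum consists of real eigenvalues. Expanding the characteristic polynomial of the displayed matrix gives
  det(λ I - A) = p(λ) = λ^4 + (1)λ^3 + (-40)λ^2 + (-52)λ + (239.9982).
Solving p(λ) = 0 yields eigenvalues ≈ -5, -4, 2, 6. (A is shown rounded to 4 decimals, so these recover the underlying integer eigenvalues to within that precision.)
Verification: the trace of A = -1 equals the sum of eigenvalues -1, and det(A) ≈ 239.9982 matches the eigenvalue product 240.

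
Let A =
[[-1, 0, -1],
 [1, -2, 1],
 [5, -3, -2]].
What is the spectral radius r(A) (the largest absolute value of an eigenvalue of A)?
r(A) ≈ 3.3698

The eigenvalues of A are the roots of its characteristic polynomial. With M = A (coefficients from the trace, the sum of principal 2x2 minors, and det A):
  p(λ) = det(λ I - M) = λ^3 + 5λ^2 + 16λ + 14.
No integer candidate from the rational root theorem (±divisors of 14) is a root, so the roots are irrational. The cubic discriminant is Δ = -2116 < 0, so there is one real root and a complex-conjugate pair. p(-2) = -6 and p(-1) = 2 have opposite signs, so a root lies in (-2, -1); Newton's method refines it to λ ≈ -1.2329. Dividing out (λ - (-1.2329)) leaves approximately λ^2 + 3.7671λ + 11.3556. For λ^2 + 3.7671λ + 11.3556 the discriminant is -31.2312. It is negative, so the remaining roots are the complex-conjugate pair λ ≈ -1.8836 ± 2.7942i. Their product equals the constant term, so |λ|^2 ≈ 11.3556 and |λ| ≈ 3.3698.
Thus the eigenvalues (to 4 decimals) are -1.2329 (modulus 1.2329); -1.8836 ± 2.7942i (modulus 3.3698). The spectral radius is the largest modulus: r(A) ≈ 3.3698. (Cross-check: r(A) ≤ ||A||_2 ≈ 6.3764; equality holds whenever A is normal, though it can also hold for some non-normal A.)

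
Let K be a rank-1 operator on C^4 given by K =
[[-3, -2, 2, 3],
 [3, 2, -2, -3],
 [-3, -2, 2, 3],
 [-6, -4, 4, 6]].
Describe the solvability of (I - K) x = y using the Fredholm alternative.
(I - K) is invertible (det(I - K) = -6 ≠ 0), so for every y in C^4 the equation (I - K) x = y has a unique solution.

K has rank 1, so it is an outer product K = u v^T: every row of K is a multiple of one row vector. Reading off the entries, u = (-1, 1, -1, -2) and v = (3, 2, -2, -3) (row i of K equals u_i·v^T). A rank-one matrix u v^T satisfies K u = u (v·u) and kills the (3)-dimensional subspace v^⊥, so its characteristic polynomial is lambda^3 (lambda - v·u) with v·u = tr K = 7. Hence the eigenvalues of I - K are 1 (multiplicity 3) and 1 - (7) = -6, so det(I - K) = -6. (Direct check: I - K =
[[4, 2, -2, -3],
 [-3, -1, 2, 3],
 [3, 2, -1, -3],
 [6, 4, -4, -5]]
has determinant -6.) The finite-dimensional Fredholm alternative says: either (I - K) is invertible, or ker(I - K) ≠ {0} and then range(I - K) = ker((I - K)^*)^⊥, with dim ker(I - K) = dim ker((I - K)^*). Since det(I - K) ≠ 0, 1 is not an eigenvalue of K and ker(I - K) = {0}, so we are in the first case: for every y there is a unique x = (I - K)^(-1) y. Explicitly, by the Sherman–Morrison formula, (I - u v^T)^(-1) = I + u v^T/(1 - v·u), i.e. (I - K)^(-1) = I + K/(-6).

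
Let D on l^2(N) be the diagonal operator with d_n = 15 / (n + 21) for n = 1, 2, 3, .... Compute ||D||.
||D|| = 15/22 (attained at n = 1)

For D diagonal, ||D|| = sup_n |d_n| = sup_n 15/(n + 21). This is positive and strictly decreasing in n, so the supremum is attained at n = 1: d_1 = 15/(1 + 21) = 15/22. Hence ||D|| = 15/22.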